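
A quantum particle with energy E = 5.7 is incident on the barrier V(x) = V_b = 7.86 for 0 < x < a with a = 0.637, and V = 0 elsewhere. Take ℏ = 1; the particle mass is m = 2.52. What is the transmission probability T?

Since E < V_b the interior solution is evanescent with decay constant κ = √(2m(V_b − E))/ℏ = 3.299.
κa = 2.102, sinh(κa) = 4.029.
Matching ψ, ψ′ at both faces gives T = [1 + V_b² sinh²(κa) / (4E(V_b − E))]⁻¹ = 1/21.36 = 0.0468.

T = 0.0468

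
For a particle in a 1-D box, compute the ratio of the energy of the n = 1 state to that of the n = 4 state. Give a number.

Since E_n ∝ n², the ratio is (1/4)² = 0.0625.

0.0625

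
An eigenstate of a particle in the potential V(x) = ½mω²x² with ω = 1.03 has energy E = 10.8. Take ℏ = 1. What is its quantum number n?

n = 10

Invert E_n = (n + ½)ℏω: n = E/ℏω − ½ = 9.985, so n = 10.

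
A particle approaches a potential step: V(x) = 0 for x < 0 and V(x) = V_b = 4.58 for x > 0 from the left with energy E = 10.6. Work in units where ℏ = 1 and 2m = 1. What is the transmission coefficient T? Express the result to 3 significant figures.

The wavenumbers are k₁ = √(2mE)/ℏ = 3.256 on the left and k₂ = √(2m(E − V_b))/ℏ = 2.454 on the right.
Matching ψ and ψ′ at x = 0 gives r = (k₁ − k₂)/(k₁ + k₂), so R = r² = 0.01974 and T = 1 − R = 0.9803.

T = 0.980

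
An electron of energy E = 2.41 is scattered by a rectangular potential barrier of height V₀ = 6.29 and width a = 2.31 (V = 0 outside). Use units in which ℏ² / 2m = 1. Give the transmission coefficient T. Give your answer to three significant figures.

E < V₀: inside the barrier ψ ∝ e^{±κx} with κ = √(2m(V₀ − E))/ℏ = 1.970.
κa = 4.550, sinh(κa) = 47.32.
Matching ψ, ψ′ at both faces gives T = [1 + V₀² sinh²(κa) / (4E(V₀ − E))]⁻¹ = 1/2369 = 0.000422.

T = 0.000422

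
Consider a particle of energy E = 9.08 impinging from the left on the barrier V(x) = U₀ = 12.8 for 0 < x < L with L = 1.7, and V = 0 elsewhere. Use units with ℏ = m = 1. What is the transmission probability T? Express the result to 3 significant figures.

T = 0.000309

Since E < U₀ the interior solution is evanescent with decay constant κ = √(2m(U₀ − E))/ℏ = 2.728.
κL = 4.637, sinh(κL) = 51.61.
The exact tunnelling result is T⁻¹ = 1 + U₀² sinh²(κL) / [4E(U₀ − E)] = 3231, so T = 0.000309.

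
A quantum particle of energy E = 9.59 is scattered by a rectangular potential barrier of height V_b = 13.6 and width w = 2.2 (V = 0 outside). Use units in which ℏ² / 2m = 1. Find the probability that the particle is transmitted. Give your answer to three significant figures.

E < V_b: inside the barrier ψ ∝ e^{±κx} with κ = √(2m(V_b − E))/ℏ = 2.002.
κw = 4.405, sinh(κw) = 40.94.
The exact tunnelling result is T⁻¹ = 1 + V_b² sinh²(κw) / [4E(V_b − E)] = 2017, so T = 0.000496.

T = 0.000496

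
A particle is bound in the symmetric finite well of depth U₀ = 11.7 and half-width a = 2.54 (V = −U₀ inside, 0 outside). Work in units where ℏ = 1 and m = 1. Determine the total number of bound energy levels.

Define the well-strength parameter z₀ = (a/ℏ)√(2mU₀) = 2.54 × √(2·1·11.7) = 12.29.
A new bound state (alternating even/odd) appears each time z₀ passes a multiple of π/2, so N = ⌊2z₀/π⌋ + 1 = ⌊7.822⌋ + 1 = 8.

N = 8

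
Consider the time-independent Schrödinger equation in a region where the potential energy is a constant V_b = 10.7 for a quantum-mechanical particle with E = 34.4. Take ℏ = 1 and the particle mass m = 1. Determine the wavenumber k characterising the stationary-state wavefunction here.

k = 6.88

With E > V_b the solution is oscillatory, ψ ∝ e^{±ikx} with k = √(2m(E − V_b))/ℏ.
k = √(2 × 1 × 23.7) = 6.885.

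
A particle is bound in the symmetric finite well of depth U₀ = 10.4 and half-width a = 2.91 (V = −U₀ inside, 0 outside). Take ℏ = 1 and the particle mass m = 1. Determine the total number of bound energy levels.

N = 9

Define the well-strength parameter z₀ = (a/ℏ)√(2mU₀) = 2.91 × √(2·1·10.4) = 13.27.
The even/odd transcendental equations gain one root per π/2 in z₀, giving N = 1 + ⌊2z₀/π⌋ = 1 + ⌊8.449⌋ = 9.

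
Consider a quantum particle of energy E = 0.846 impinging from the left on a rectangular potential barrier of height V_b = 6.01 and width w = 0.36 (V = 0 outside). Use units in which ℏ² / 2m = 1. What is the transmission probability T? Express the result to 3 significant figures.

Since E < V_b the interior solution is evanescent with decay constant κ = √(2m(V_b − E))/ℏ = 2.272.
κw = 0.8181, sinh(κw) = 0.9124.
The exact tunnelling result is T⁻¹ = 1 + V_b² sinh²(κw) / [4E(V_b − E)] = 2.721, so T = 0.368.

T = 0.368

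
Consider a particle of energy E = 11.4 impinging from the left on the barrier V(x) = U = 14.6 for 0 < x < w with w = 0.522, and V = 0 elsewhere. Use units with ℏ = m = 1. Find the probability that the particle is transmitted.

E < U: inside the barrier ψ ∝ e^{±κx} with κ = √(2m(U − E))/ℏ = 2.530.
κw = 1.321, sinh(κw) = 1.739.
The exact tunnelling result is T⁻¹ = 1 + U² sinh²(κw) / [4E(U − E)] = 5.419, so T = 0.185.

T = 0.185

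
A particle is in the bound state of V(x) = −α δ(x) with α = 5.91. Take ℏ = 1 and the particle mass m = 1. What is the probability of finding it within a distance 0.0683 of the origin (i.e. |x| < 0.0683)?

P = 0.554

The normalised bound state is ψ = √κ e^{−κ|x|} with κ = mα/ℏ² = 5.910.
P(|x| < d) = ∫_{−d}^{d} κ e^{−2κ|x|} dx = 1 − e^{−2κd} = 1 − e^{−0.8073} = 0.5539.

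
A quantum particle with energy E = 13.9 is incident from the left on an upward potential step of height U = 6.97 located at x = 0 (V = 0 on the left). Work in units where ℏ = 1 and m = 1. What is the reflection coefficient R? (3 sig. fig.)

R = 0.0297

On each side the TISE gives plane waves with k = √(2m(E − V))/ℏ: k₁ = √(2·1·13.9) = 5.273, k₂ = √(2·1·6.93) = 3.723.
Matching ψ and ψ′ at x = 0 gives r = (k₁ − k₂)/(k₁ + k₂), so R = r² = 0.02968 and T = 1 − R = 0.9703.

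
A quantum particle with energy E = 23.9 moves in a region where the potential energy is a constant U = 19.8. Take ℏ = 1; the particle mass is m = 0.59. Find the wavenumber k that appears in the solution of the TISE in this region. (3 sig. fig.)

k = 2.20

With E > U the solution is oscillatory, ψ ∝ e^{±ikx} with k = √(2m(E − U))/ℏ.
k = √(2 × 0.59 × 4.1) = 2.200.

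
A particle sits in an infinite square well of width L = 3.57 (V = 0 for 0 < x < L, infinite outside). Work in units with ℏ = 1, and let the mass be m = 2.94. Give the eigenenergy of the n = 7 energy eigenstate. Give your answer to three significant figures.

E = 6.45

Requiring ψ(0) = ψ(L) = 0 quantises k = nπ/L, hence E_n = ℏ²k²/2m = n²π²ℏ²/(2mL²).
E_7 = 7² × π² / (2 × 2.94 × 3.57²) = 6.453.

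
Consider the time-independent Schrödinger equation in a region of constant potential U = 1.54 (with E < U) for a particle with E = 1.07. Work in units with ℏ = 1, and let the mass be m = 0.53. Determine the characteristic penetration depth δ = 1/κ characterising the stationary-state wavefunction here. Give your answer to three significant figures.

Since E < U the TISE in this region is ψ'' = κ²ψ with κ = √(2m(U − E))/ℏ.
κ = √(2 × 0.53 × 0.47) = 0.7058. The penetration depth is δ = 1/κ = 1.42.

δ = 1.42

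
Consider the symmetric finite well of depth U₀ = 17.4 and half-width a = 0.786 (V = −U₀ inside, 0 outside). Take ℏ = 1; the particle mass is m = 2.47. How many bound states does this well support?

N = 5

The dimensionless depth is z₀ = a√(2mU₀)/ℏ = 0.786 × √(85.96) = 7.287.
The even/odd transcendental equations gain one root per π/2 in z₀, giving N = 1 + ⌊2z₀/π⌋ = 1 + ⌊4.639⌋ = 5.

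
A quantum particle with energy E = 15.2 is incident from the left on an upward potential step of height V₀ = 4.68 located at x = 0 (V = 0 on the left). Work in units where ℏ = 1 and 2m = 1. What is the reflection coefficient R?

R = 0.00842

On each side the TISE gives plane waves with k = √(2m(E − V))/ℏ: k₁ = √(2·½·15.2) = 3.899, k₂ = √(2·½·10.52) = 3.243.
Matching ψ and ψ′ at x = 0 gives r = (k₁ − k₂)/(k₁ + k₂), so R = r² = 0.008417 and T = 1 − R = 0.9916.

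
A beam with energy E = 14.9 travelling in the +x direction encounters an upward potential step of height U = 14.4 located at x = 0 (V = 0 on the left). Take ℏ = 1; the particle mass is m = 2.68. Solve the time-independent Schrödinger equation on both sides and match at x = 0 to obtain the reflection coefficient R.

On each side the TISE gives plane waves with k = √(2m(E − V))/ℏ: k₁ = √(2·2.68·14.9) = 8.937, k₂ = √(2·2.68·0.5) = 1.637.
Matching ψ and ψ′ at x = 0 gives r = (k₁ − k₂)/(k₁ + k₂), so R = r² = 0.4766 and T = 1 − R = 0.5234.

R = 0.477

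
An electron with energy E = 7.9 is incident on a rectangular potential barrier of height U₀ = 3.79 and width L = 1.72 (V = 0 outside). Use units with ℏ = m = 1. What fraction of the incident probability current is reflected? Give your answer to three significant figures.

E > U₀: inside the barrier k₂ = √(2m(E − U₀))/ℏ = 2.867, k₂L = 4.931.
Matching at both interfaces gives T⁻¹ = 1 + U₀² sin²(k₂L) / [4E(E − U₀)] = 1.105, hence T = 0.905.
R = 1 − T = 0.0953.

R = 0.0953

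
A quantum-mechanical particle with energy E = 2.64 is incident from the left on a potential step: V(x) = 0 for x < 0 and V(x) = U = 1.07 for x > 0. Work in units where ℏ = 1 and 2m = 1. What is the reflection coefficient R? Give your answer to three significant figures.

R = 0.0167

On each side the TISE gives plane waves with k = √(2m(E − V))/ℏ: k₁ = √(2·½·2.64) = 1.625, k₂ = √(2·½·1.57) = 1.253.
Matching ψ and ψ′ at x = 0 gives r = (k₁ − k₂)/(k₁ + k₂), so R = r² = 0.01669 and T = 1 − R = 0.9833.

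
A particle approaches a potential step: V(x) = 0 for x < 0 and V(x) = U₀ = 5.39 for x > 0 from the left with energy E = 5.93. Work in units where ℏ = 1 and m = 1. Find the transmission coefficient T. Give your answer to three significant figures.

T = 0.712

On each side the TISE gives plane waves with k = √(2m(E − V))/ℏ: k₁ = √(2·1·5.93) = 3.444, k₂ = √(2·1·0.54) = 1.039.
Continuity of ψ and ψ′ at the step yields the reflection amplitude r = (k₁ − k₂)/(k₁ + k₂) = 0.5364; thus R = |r|² = 0.2877, T = 0.7123.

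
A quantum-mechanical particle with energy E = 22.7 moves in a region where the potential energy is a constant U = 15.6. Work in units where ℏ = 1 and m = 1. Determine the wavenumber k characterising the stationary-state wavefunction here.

With E > U the solution is oscillatory, ψ ∝ e^{±ikx} with k = √(2m(E − U))/ℏ.
k = √(2 × 1 × 7.1) = 3.768.

k = 3.77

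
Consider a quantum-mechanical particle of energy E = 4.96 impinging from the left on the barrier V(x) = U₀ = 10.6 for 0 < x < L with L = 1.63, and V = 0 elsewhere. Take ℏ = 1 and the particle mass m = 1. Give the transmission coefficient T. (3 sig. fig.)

T = 0.0000700

E < U₀: inside the barrier ψ ∝ e^{±κx} with κ = √(2m(U₀ − E))/ℏ = 3.359.
κL = 5.474, sinh(κL) = 119.3.
The exact tunnelling result is T⁻¹ = 1 + U₀² sinh²(κL) / [4E(U₀ − E)] = 14280, so T = 0.0000700.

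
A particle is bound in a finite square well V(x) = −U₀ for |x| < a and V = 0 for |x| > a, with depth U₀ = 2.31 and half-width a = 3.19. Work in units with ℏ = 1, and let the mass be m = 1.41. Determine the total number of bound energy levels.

N = 6

Define the well-strength parameter z₀ = (a/ℏ)√(2mU₀) = 3.19 × √(2·1.41·2.31) = 8.142.
A new bound state (alternating even/odd) appears each time z₀ passes a multiple of π/2, so N = ⌊2z₀/π⌋ + 1 = ⌊5.183⌋ + 1 = 6.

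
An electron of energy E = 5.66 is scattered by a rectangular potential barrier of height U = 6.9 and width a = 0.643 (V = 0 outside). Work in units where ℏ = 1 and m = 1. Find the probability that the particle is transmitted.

T = 0.292

Since E < U the interior solution is evanescent with decay constant κ = √(2m(U − E))/ℏ = 1.575.
κa = 1.013, sinh(κa) = 1.195.
Matching ψ, ψ′ at both faces gives T = [1 + U² sinh²(κa) / (4E(U − E))]⁻¹ = 1/3.421 = 0.292.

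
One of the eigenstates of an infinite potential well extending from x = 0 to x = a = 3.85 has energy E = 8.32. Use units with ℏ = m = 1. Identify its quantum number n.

For an infinite well E_n = n²π²ℏ²/(2ma²), so n = (a/πℏ)√(2mE).
n = (3.85/π) × √(2 × 1 × 8.32) = 4.999 → n = 5.

n = 5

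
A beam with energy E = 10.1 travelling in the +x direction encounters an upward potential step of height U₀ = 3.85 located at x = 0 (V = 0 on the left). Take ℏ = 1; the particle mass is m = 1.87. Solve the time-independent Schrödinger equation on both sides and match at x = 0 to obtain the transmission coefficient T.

T = 0.986

On each side the TISE gives plane waves with k = √(2m(E − V))/ℏ: k₁ = √(2·1.87·10.1) = 6.146, k₂ = √(2·1.87·6.25) = 4.835.
Matching ψ and ψ′ at x = 0 gives r = (k₁ − k₂)/(k₁ + k₂), so R = r² = 0.01426 and T = 1 − R = 0.9857.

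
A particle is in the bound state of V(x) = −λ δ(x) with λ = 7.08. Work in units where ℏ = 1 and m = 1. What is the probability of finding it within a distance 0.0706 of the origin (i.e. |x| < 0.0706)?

The normalised bound state is ψ = √κ e^{−κ|x|} with κ = mλ/ℏ² = 7.080.
P(|x| < d) = ∫_{−d}^{d} κ e^{−2κ|x|} dx = 1 − e^{−2κd} = 1 − e^{−0.9997} = 0.6320.

P = 0.632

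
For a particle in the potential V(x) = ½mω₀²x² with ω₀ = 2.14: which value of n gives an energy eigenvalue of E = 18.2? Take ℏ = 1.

n = 8

E_n = ℏω₀(n + ½) ⇒ n = E/(ℏω₀) − ½ = 18.2/2.14 − 0.5 = 8.005 → n = 8.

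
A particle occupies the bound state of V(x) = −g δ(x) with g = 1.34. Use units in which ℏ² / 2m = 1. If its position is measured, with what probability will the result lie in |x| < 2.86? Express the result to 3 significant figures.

The normalised bound state is ψ = √κ e^{−κ|x|} with κ = mg/ℏ² = 0.6700.
P(|x| < d) = ∫_{−d}^{d} κ e^{−2κ|x|} dx = 1 − e^{−2κd} = 1 − e^{−3.832} = 0.9783.

P = 0.978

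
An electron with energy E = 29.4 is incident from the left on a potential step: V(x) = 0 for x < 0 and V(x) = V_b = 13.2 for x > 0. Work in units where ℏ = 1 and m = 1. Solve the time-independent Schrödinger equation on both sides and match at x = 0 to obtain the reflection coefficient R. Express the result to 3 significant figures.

On each side the TISE gives plane waves with k = √(2m(E − V))/ℏ: k₁ = √(2·1·29.4) = 7.668, k₂ = √(2·1·16.2) = 5.692.
Matching ψ and ψ′ at x = 0 gives r = (k₁ − k₂)/(k₁ + k₂), so R = r² = 0.02188 and T = 1 − R = 0.9781.

R = 0.0219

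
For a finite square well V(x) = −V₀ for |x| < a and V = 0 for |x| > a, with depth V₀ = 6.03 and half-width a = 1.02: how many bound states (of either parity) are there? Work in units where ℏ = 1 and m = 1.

N = 3

Define the well-strength parameter z₀ = (a/ℏ)√(2mV₀) = 1.02 × √(2·1·6.03) = 3.542.
A new bound state (alternating even/odd) appears each time z₀ passes a multiple of π/2, so N = ⌊2z₀/π⌋ + 1 = ⌊2.255⌋ + 1 = 3.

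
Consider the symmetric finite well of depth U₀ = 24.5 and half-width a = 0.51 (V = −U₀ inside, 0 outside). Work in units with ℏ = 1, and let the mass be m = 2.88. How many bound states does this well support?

N = 4

The dimensionless depth is z₀ = a√(2mU₀)/ℏ = 0.51 × √(141.1) = 6.058.
A new bound state (alternating even/odd) appears each time z₀ passes a multiple of π/2, so N = ⌊2z₀/π⌋ + 1 = ⌊3.857⌋ + 1 = 4.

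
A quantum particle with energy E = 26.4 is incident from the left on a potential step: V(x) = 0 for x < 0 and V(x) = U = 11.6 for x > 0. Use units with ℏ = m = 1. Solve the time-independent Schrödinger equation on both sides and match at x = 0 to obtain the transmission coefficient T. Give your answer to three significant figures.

T = 0.979

The wavenumbers are k₁ = √(2mE)/ℏ = 7.266 on the left and k₂ = √(2m(E − U))/ℏ = 5.441 on the right.
Matching ψ and ψ′ at x = 0 gives r = (k₁ − k₂)/(k₁ + k₂), so R = r² = 0.02064 and T = 1 − R = 0.9794.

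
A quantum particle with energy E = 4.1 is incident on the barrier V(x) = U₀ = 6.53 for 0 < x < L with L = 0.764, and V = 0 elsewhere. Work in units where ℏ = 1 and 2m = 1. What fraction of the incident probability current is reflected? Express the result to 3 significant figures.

E < U₀: inside the barrier ψ ∝ e^{±κx} with κ = √(2m(U₀ − E))/ℏ = 1.559.
κL = 1.191, sinh(κL) = 1.493.
The exact tunnelling result is T⁻¹ = 1 + U₀² sinh²(κL) / [4E(U₀ − E)] = 3.386, so T = 0.295.
R = 1 − T = 0.705.

R = 0.705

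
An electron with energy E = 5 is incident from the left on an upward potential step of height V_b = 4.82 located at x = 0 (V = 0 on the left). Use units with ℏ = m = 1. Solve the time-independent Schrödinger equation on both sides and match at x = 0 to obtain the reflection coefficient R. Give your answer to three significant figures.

The wavenumbers are k₁ = √(2mE)/ℏ = 3.162 on the left and k₂ = √(2m(E − V_b))/ℏ = 0.6000 on the right.
Continuity of ψ and ψ′ at the step yields the reflection amplitude r = (k₁ − k₂)/(k₁ + k₂) = 0.6810; thus R = |r|² = 0.4638, T = 0.5362.

R = 0.464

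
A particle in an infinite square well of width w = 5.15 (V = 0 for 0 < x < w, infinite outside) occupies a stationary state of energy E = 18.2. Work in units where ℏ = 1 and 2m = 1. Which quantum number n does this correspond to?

n = 7

For an infinite well E_n = n²π²ℏ²/(2mw²), so n = (w/πℏ)√(2mE).
n = (5.15/π) × √(2 × 0.5 × 18.2) = 6.993 → n = 7.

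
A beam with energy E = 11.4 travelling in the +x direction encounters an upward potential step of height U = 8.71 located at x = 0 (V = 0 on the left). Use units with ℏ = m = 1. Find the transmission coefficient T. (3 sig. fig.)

T = 0.880

On each side the TISE gives plane waves with k = √(2m(E − V))/ℏ: k₁ = √(2·1·11.4) = 4.775, k₂ = √(2·1·2.69) = 2.319.
Continuity of ψ and ψ′ at the step yields the reflection amplitude r = (k₁ − k₂)/(k₁ + k₂) = 0.3461; thus R = |r|² = 0.1198, T = 0.8802.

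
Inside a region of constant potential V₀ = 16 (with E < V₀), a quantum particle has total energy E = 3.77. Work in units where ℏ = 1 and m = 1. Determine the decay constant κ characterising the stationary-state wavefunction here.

Since E < V₀ the TISE in this region is ψ'' = κ²ψ with κ = √(2m(V₀ − E))/ℏ.
κ = √(2 × 1 × 12.23) = 4.946.

κ = 4.95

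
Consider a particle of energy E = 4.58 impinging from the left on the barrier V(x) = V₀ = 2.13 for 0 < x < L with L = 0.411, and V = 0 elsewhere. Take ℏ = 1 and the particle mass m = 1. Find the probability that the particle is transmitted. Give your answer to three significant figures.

Above the barrier the interior wavenumber is k₂ = √(2m(E − V₀))/ℏ = 2.214, giving phase k₂L = 0.9098.
T = [1 + V₀² sin²(k₂L) / (4E(E − V₀))]⁻¹ = 1/1.063 = 0.941.

T = 0.941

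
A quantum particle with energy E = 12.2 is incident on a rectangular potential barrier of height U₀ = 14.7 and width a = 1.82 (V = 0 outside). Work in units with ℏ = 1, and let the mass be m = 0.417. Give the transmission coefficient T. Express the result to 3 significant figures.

E < U₀: inside the barrier ψ ∝ e^{±κx} with κ = √(2m(U₀ − E))/ℏ = 1.444.
κa = 2.628, sinh(κa) = 6.887.
The exact tunnelling result is T⁻¹ = 1 + U₀² sinh²(κa) / [4E(U₀ − E)] = 85.01, so T = 0.0118.

T = 0.0118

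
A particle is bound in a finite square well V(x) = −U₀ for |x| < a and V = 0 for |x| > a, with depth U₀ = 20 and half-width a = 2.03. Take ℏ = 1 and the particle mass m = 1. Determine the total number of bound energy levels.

The dimensionless depth is z₀ = a√(2mU₀)/ℏ = 2.03 × √(40.00) = 12.84.
The even/odd transcendental equations gain one root per π/2 in z₀, giving N = 1 + ⌊2z₀/π⌋ = 1 + ⌊8.173⌋ = 9.

N = 9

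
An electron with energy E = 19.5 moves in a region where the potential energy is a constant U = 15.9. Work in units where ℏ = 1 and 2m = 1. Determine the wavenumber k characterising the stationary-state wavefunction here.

k = 1.90

With E > U the solution is oscillatory, ψ ∝ e^{±ikx} with k = √(2m(E − U))/ℏ.
k = √(2 × 0.5 × 3.6) = 1.897.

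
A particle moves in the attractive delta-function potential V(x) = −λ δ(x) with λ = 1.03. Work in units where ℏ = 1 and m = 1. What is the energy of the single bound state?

E = -0.530

For x ≠ 0 the bound state is ψ ∝ e^{−κ|x|}; integrating the TISE across the delta gives the cusp condition 2κ = 2mλ/ℏ², so κ = 1.030.
Then E = −ℏ²κ²/(2m) = −mλ²/(2ℏ²) = -0.5305.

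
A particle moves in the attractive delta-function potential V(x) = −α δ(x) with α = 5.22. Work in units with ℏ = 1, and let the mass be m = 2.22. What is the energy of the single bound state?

The bound state is ψ(x) = √κ e^{−κ|x|}. The derivative jump ψ'(0⁺) − ψ'(0⁻) = −(2mα/ℏ²)ψ(0) fixes κ = mα/ℏ² = 11.59.
Then E = −ℏ²κ²/(2m) = −mα²/(2ℏ²) = -30.25.

E = -30.2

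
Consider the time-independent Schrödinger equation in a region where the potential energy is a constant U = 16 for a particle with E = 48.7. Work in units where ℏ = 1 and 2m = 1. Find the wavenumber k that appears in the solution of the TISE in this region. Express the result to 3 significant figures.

k = 5.72

With E > U the solution is oscillatory, ψ ∝ e^{±ikx} with k = √(2m(E − U))/ℏ.
k = √(2 × 0.5 × 32.7) = 5.718.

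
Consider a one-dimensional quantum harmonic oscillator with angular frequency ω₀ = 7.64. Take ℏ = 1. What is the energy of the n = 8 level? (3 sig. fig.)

E = 64.9

The oscillator eigenvalues are E_n = ℏω₀(n + ½), so E_8 = 7.64 × 8.5 = 64.94.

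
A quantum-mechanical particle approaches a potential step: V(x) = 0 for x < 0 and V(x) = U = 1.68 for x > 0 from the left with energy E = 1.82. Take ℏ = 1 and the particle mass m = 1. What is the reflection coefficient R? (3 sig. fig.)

R = 0.320

The wavenumbers are k₁ = √(2mE)/ℏ = 1.908 on the left and k₂ = √(2m(E − U))/ℏ = 0.5292 on the right.
Continuity of ψ and ψ′ at the step yields the reflection amplitude r = (k₁ − k₂)/(k₁ + k₂) = 0.5657; thus R = |r|² = 0.3201, T = 0.6799.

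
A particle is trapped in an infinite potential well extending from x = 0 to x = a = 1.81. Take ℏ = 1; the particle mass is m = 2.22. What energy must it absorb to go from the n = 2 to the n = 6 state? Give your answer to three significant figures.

E_n = n²π²ℏ²/(2ma²), so ΔE = (6² − 2²) π²ℏ²/(2ma²).
ΔE = 32 × π² / (2 × 2.22 × 1.81²) = 21.71.

ΔE = 21.7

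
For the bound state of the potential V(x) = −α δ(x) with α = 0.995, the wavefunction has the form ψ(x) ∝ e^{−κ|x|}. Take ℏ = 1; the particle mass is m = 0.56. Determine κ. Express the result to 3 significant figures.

Integrating the TISE across x = 0 gives the cusp condition ψ'(0⁺) − ψ'(0⁻) = −(2mα/ℏ²)ψ(0).
With ψ ∝ e^{−κ|x|} this yields −2κ = −2mα/ℏ², so κ = mα/ℏ² = 0.5572.

κ = 0.557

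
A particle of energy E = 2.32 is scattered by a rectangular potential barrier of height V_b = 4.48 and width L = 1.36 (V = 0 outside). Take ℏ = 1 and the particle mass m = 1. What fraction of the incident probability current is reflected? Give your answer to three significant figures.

R = 0.986

Since E < V_b the interior solution is evanescent with decay constant κ = √(2m(V_b − E))/ℏ = 2.078.
κL = 2.827, sinh(κL) = 8.415.
Matching ψ, ψ′ at both faces gives T = [1 + V_b² sinh²(κL) / (4E(V_b − E))]⁻¹ = 1/71.91 = 0.0139.
R = 1 − T = 0.986.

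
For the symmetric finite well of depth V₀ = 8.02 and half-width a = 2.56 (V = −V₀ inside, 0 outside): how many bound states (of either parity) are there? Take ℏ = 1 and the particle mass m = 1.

The dimensionless depth is z₀ = a√(2mV₀)/ℏ = 2.56 × √(16.04) = 10.25.
A new bound state (alternating even/odd) appears each time z₀ passes a multiple of π/2, so N = ⌊2z₀/π⌋ + 1 = ⌊6.527⌋ + 1 = 7.

N = 7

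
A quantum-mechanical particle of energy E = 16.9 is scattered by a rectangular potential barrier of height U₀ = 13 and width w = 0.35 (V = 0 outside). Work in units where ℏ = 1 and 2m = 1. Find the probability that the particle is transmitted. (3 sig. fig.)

T = 0.793

Above the barrier the interior wavenumber is k₂ = √(2m(E − U₀))/ℏ = 1.975, giving phase k₂w = 0.6912.
Matching at both interfaces gives T⁻¹ = 1 + U₀² sin²(k₂w) / [4E(E − U₀)] = 1.260, hence T = 0.793.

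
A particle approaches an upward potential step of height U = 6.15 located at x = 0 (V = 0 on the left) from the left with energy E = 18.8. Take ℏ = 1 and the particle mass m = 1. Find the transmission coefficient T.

T = 0.990

The wavenumbers are k₁ = √(2mE)/ℏ = 6.132 on the left and k₂ = √(2m(E − U))/ℏ = 5.030 on the right.
Continuity of ψ and ψ′ at the step yields the reflection amplitude r = (k₁ − k₂)/(k₁ + k₂) = 0.09873; thus R = |r|² = 0.009747, T = 0.9903.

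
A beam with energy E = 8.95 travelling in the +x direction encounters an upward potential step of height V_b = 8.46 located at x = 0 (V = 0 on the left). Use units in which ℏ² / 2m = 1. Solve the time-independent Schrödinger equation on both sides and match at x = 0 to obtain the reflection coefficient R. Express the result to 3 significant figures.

R = 0.385

On each side the TISE gives plane waves with k = √(2m(E − V))/ℏ: k₁ = √(2·½·8.95) = 2.992, k₂ = √(2·½·0.49) = 0.7000.
Continuity of ψ and ψ′ at the step yields the reflection amplitude r = (k₁ − k₂)/(k₁ + k₂) = 0.6208; thus R = |r|² = 0.3854, T = 0.6146.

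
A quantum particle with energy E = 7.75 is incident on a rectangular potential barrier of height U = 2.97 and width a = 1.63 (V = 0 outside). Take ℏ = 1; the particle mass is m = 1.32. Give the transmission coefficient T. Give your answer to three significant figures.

Above the barrier the interior wavenumber is k₂ = √(2m(E − U))/ℏ = 3.552, giving phase k₂a = 5.790.
T = [1 + U² sin²(k₂a) / (4E(E − U))]⁻¹ = 1/1.013 = 0.987.

T = 0.987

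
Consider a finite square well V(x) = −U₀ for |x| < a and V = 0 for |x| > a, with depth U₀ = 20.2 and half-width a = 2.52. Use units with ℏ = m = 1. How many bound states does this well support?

N = 11

Define the well-strength parameter z₀ = (a/ℏ)√(2mU₀) = 2.52 × √(2·1·20.2) = 16.02.
The even/odd transcendental equations gain one root per π/2 in z₀, giving N = 1 + ⌊2z₀/π⌋ = 1 + ⌊10.20⌋ = 11.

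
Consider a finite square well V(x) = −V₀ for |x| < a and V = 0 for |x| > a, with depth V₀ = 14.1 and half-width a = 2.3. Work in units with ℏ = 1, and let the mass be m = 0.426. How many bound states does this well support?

The dimensionless depth is z₀ = a√(2mV₀)/ℏ = 2.3 × √(12.01) = 7.972.
The even/odd transcendental equations gain one root per π/2 in z₀, giving N = 1 + ⌊2z₀/π⌋ = 1 + ⌊5.075⌋ = 6.

N = 6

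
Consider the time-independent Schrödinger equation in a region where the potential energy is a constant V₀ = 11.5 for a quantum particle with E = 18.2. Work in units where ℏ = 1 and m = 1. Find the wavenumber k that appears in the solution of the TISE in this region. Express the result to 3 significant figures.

With E > V₀ the solution is oscillatory, ψ ∝ e^{±ikx} with k = √(2m(E − V₀))/ℏ.
k = √(2 × 1 × 6.7) = 3.661.

k = 3.66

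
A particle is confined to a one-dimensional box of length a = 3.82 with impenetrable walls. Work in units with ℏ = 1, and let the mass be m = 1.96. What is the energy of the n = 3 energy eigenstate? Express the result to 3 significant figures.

The infinite-well eigenfunctions ψ_n = √(2/a) sin(nπx/a) vanish at both walls, giving E_n = n²π²ℏ²/(2ma²).
E_3 = 3² × π² / (2 × 1.96 × 3.82²) = 1.553.

E = 1.55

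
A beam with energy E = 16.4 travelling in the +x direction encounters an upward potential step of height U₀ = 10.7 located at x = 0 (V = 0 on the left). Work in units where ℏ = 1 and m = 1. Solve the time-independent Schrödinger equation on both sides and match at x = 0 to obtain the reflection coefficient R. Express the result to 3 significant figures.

On each side the TISE gives plane waves with k = √(2m(E − V))/ℏ: k₁ = √(2·1·16.4) = 5.727, k₂ = √(2·1·5.7) = 3.376.
Continuity of ψ and ψ′ at the step yields the reflection amplitude r = (k₁ − k₂)/(k₁ + k₂) = 0.2582; thus R = |r|² = 0.06668, T = 0.9333.

R = 0.0667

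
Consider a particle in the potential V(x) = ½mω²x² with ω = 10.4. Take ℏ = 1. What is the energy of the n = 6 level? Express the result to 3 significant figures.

The oscillator eigenvalues are E_n = ℏω(n + ½), so E_6 = 10.4 × 6.5 = 67.60.

E = 67.6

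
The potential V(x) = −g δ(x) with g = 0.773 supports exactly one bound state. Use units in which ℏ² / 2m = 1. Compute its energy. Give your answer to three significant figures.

The bound state is ψ(x) = √κ e^{−κ|x|}. The derivative jump ψ'(0⁺) − ψ'(0⁻) = −(2mg/ℏ²)ψ(0) fixes κ = mg/ℏ² = 0.3865.
Then E = −ℏ²κ²/(2m) = −mg²/(2ℏ²) = -0.1494.

E = -0.149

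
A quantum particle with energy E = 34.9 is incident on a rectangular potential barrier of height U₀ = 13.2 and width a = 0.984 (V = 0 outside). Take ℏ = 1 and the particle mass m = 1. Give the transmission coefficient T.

T = 0.998

Above the barrier the interior wavenumber is k₂ = √(2m(E − U₀))/ℏ = 6.588, giving phase k₂a = 6.482.
Matching at both interfaces gives T⁻¹ = 1 + U₀² sin²(k₂a) / [4E(E − U₀)] = 1.002, hence T = 0.998.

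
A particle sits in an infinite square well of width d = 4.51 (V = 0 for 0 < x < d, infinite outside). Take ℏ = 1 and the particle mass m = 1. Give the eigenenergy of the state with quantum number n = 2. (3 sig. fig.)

E = 0.970

The infinite-well eigenfunctions ψ_n = √(2/d) sin(nπx/d) vanish at both walls, giving E_n = n²π²ℏ²/(2md²).
E_2 = 2² × π² / (2 × 1 × 4.51²) = 0.9705.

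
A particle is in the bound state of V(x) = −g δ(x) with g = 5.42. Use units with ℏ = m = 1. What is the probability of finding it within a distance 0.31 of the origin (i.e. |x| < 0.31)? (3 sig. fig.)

The normalised bound state is ψ = √κ e^{−κ|x|} with κ = mg/ℏ² = 5.420.
P(|x| < d) = ∫_{−d}^{d} κ e^{−2κ|x|} dx = 1 − e^{−2κd} = 1 − e^{−3.360} = 0.9653.

P = 0.965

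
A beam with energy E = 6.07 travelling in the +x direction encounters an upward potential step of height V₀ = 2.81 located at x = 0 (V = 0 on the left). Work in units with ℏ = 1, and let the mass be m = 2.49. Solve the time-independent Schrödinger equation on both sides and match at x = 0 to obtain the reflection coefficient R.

The wavenumbers are k₁ = √(2mE)/ℏ = 5.498 on the left and k₂ = √(2m(E − V₀))/ℏ = 4.029 on the right.
Continuity of ψ and ψ′ at the step yields the reflection amplitude r = (k₁ − k₂)/(k₁ + k₂) = 0.1542; thus R = |r|² = 0.02377, T = 0.9762.

R = 0.0238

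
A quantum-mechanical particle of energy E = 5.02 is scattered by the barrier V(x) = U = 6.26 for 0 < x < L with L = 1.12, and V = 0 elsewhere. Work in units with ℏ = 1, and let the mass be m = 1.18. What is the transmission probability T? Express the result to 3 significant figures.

E < U: inside the barrier ψ ∝ e^{±κx} with κ = √(2m(U − E))/ℏ = 1.711.
κL = 1.916, sinh(κL) = 3.323.
Matching ψ, ψ′ at both faces gives T = [1 + U² sinh²(κL) / (4E(U − E))]⁻¹ = 1/18.38 = 0.0544.

T = 0.0544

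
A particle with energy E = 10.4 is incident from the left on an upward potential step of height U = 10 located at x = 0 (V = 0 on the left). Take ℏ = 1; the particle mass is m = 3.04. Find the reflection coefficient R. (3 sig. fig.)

R = 0.452

The wavenumbers are k₁ = √(2mE)/ℏ = 7.952 on the left and k₂ = √(2m(E − U))/ℏ = 1.559 on the right.
Continuity of ψ and ψ′ at the step yields the reflection amplitude r = (k₁ − k₂)/(k₁ + k₂) = 0.6721; thus R = |r|² = 0.4517, T = 0.5483.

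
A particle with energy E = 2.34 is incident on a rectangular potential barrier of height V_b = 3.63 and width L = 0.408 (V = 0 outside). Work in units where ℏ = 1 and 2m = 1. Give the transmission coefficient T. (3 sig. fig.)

Since E < V_b the interior solution is evanescent with decay constant κ = √(2m(V_b − E))/ℏ = 1.136.
κL = 0.4634, sinh(κL) = 0.4802.
The exact tunnelling result is T⁻¹ = 1 + V_b² sinh²(κL) / [4E(V_b − E)] = 1.252, so T = 0.799.

T = 0.799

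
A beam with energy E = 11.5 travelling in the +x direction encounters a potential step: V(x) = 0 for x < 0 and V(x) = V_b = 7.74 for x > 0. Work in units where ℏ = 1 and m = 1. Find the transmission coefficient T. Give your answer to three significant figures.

On each side the TISE gives plane waves with k = √(2m(E − V))/ℏ: k₁ = √(2·1·11.5) = 4.796, k₂ = √(2·1·3.76) = 2.742.
Matching ψ and ψ′ at x = 0 gives r = (k₁ − k₂)/(k₁ + k₂), so R = r² = 0.07422 and T = 1 − R = 0.9258.

T = 0.926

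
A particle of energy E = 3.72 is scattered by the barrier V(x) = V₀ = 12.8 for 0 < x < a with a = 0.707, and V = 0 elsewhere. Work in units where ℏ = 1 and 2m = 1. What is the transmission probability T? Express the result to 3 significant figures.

E < V₀: inside the barrier ψ ∝ e^{±κx} with κ = √(2m(V₀ − E))/ℏ = 3.013.
κa = 2.130, sinh(κa) = 4.150.
Matching ψ, ψ′ at both faces gives T = [1 + V₀² sinh²(κa) / (4E(V₀ − E))]⁻¹ = 1/21.88 = 0.0457.

T = 0.0457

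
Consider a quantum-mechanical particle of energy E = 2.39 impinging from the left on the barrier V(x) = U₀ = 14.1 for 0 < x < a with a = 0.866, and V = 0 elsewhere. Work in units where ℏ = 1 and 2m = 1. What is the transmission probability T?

T = 0.00600

Since E < U₀ the interior solution is evanescent with decay constant κ = √(2m(U₀ − E))/ℏ = 3.422.
κa = 2.963, sinh(κa) = 9.656.
Matching ψ, ψ′ at both faces gives T = [1 + U₀² sinh²(κa) / (4E(U₀ − E))]⁻¹ = 1/166.6 = 0.00600.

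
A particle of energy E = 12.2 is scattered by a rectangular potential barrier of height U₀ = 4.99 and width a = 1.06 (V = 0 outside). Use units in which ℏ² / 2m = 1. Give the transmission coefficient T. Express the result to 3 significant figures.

Above the barrier the interior wavenumber is k₂ = √(2m(E − U₀))/ℏ = 2.685, giving phase k₂a = 2.846.
Matching at both interfaces gives T⁻¹ = 1 + U₀² sin²(k₂a) / [4E(E − U₀)] = 1.006, hence T = 0.994.

T = 0.994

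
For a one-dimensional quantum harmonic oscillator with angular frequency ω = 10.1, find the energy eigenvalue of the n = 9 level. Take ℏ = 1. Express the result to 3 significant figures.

Using E_n = (n + ½)ℏω: E_9 = 9.5 × 10.1 = 95.95.

E = 96.0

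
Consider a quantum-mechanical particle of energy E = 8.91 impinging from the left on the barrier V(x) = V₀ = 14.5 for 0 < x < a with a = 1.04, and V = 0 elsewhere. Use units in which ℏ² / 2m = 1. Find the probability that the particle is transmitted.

E < V₀: inside the barrier ψ ∝ e^{±κx} with κ = √(2m(V₀ − E))/ℏ = 2.364.
κa = 2.459, sinh(κa) = 5.803.
The exact tunnelling result is T⁻¹ = 1 + V₀² sinh²(κa) / [4E(V₀ − E)] = 36.54, so T = 0.0274.

T = 0.0274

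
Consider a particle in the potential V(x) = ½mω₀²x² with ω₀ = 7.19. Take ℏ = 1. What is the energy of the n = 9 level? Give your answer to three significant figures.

E = 68.3

Using E_n = (n + ½)ℏω₀: E_9 = 9.5 × 7.19 = 68.31.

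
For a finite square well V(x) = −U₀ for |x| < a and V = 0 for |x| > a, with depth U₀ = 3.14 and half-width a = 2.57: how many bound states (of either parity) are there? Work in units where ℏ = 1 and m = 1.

N = 5

The dimensionless depth is z₀ = a√(2mU₀)/ℏ = 2.57 × √(6.280) = 6.440.
The even/odd transcendental equations gain one root per π/2 in z₀, giving N = 1 + ⌊2z₀/π⌋ = 1 + ⌊4.100⌋ = 5.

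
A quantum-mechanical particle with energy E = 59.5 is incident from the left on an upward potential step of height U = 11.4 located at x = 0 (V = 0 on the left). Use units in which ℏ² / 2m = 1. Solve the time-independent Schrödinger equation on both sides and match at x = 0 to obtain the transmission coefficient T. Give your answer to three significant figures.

On each side the TISE gives plane waves with k = √(2m(E − V))/ℏ: k₁ = √(2·½·59.5) = 7.714, k₂ = √(2·½·48.1) = 6.935.
Continuity of ψ and ψ′ at the step yields the reflection amplitude r = (k₁ − k₂)/(k₁ + k₂) = 0.05312; thus R = |r|² = 0.002822, T = 0.9972.

T = 0.997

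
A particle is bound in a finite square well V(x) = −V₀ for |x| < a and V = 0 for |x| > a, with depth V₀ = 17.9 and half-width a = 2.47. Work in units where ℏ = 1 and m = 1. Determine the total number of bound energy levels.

N = 10

The dimensionless depth is z₀ = a√(2mV₀)/ℏ = 2.47 × √(35.80) = 14.78.
The even/odd transcendental equations gain one root per π/2 in z₀, giving N = 1 + ⌊2z₀/π⌋ = 1 + ⌊9.408⌋ = 10.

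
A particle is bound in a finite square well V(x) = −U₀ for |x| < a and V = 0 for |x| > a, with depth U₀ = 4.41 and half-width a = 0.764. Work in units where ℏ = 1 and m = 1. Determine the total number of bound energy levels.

The dimensionless depth is z₀ = a√(2mU₀)/ℏ = 0.764 × √(8.820) = 2.269.
A new bound state (alternating even/odd) appears each time z₀ passes a multiple of π/2, so N = ⌊2z₀/π⌋ + 1 = ⌊1.444⌋ + 1 = 2.

N = 2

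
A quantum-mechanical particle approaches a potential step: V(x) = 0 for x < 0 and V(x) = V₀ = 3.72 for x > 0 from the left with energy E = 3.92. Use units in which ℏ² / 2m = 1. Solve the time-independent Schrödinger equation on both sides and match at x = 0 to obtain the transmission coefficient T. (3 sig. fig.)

The wavenumbers are k₁ = √(2mE)/ℏ = 1.980 on the left and k₂ = √(2m(E − V₀))/ℏ = 0.4472 on the right.
Continuity of ψ and ψ′ at the step yields the reflection amplitude r = (k₁ − k₂)/(k₁ + k₂) = 0.6315; thus R = |r|² = 0.3988, T = 0.6012.

T = 0.601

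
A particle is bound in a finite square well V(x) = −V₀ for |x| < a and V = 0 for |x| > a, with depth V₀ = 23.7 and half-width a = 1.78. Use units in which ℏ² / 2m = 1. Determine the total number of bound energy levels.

The dimensionless depth is z₀ = a√(2mV₀)/ℏ = 1.78 × √(23.70) = 8.666.
A new bound state (alternating even/odd) appears each time z₀ passes a multiple of π/2, so N = ⌊2z₀/π⌋ + 1 = ⌊5.517⌋ + 1 = 6.

N = 6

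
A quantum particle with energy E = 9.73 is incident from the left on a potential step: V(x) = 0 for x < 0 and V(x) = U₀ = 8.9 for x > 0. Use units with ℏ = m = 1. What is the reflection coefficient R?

R = 0.300

The wavenumbers are k₁ = √(2mE)/ℏ = 4.411 on the left and k₂ = √(2m(E − U₀))/ℏ = 1.288 on the right.
Matching ψ and ψ′ at x = 0 gives r = (k₁ − k₂)/(k₁ + k₂), so R = r² = 0.3002 and T = 1 − R = 0.6998.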